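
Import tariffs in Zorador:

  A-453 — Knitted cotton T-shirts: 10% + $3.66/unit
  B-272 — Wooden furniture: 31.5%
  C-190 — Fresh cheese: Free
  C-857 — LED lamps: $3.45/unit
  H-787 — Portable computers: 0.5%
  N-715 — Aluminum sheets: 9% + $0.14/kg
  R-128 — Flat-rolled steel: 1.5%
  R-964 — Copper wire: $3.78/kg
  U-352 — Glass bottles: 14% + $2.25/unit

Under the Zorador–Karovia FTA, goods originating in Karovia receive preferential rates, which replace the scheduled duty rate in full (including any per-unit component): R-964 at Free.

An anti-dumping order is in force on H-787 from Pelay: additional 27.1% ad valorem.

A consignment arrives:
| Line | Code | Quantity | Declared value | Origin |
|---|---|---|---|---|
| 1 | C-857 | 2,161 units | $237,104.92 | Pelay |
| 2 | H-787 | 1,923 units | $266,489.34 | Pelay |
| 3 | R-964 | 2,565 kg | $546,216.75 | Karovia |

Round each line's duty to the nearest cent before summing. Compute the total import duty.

$81,006.51

Line 1 (C-857, Pelay, 2,161 units, $237,104.92):
Base rate for C-857 is $3.45/unit.
Duty = 2,161 × $3.45 = $7,455.45.
Line 2 (H-787, Pelay, 1,923 units, $266,489.34):
Base rate for H-787 is 0.5%.
Additional duty on H-787 from Pelay: +27.1%. Applied ad valorem rate: 0.5% + 27.1% = 27.6%.
Duty = $266,489.34 × 27.6% = $73,551.06.
Line 3 (R-964, Karovia, 2,565 kg, $546,216.75):
Base rate for R-964 is $3.78/kg.
Origin Karovia qualifies under the Zorador–Karovia agreement and R-964 is covered: preferential rate Free applies instead.
Duty = $546,216.75 × 0% = $0.00.
Total = $7,455.45 + $73,551.06 + $0.00 = $81,006.51.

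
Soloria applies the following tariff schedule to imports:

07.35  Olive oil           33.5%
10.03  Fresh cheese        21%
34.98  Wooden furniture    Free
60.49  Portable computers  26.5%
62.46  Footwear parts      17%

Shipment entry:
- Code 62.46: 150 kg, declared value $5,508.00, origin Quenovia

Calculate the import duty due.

Line 1 (62.46, Quenovia, 150 kg, $5,508.00):
Base rate for 62.46 is 17%.
Duty = $5,508.00 × 17% = $936.36.

$936.36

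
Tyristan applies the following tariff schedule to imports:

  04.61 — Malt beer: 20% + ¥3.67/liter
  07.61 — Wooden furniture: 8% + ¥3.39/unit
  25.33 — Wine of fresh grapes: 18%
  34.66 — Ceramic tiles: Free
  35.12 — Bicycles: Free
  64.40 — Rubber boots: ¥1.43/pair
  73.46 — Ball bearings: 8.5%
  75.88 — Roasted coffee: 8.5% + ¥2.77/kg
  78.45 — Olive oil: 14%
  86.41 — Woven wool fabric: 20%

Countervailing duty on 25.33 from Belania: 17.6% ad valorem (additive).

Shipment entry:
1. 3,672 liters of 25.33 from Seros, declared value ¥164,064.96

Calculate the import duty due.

Line 1 (25.33, Seros, 3,672 liters, ¥164,064.96):
Base rate for 25.33 is 18%.
The additional-duty order on 25.33 targets Belania, not Seros; it does not apply.
Duty = ¥164,064.96 × 18% = ¥29,531.69.

¥29,531.69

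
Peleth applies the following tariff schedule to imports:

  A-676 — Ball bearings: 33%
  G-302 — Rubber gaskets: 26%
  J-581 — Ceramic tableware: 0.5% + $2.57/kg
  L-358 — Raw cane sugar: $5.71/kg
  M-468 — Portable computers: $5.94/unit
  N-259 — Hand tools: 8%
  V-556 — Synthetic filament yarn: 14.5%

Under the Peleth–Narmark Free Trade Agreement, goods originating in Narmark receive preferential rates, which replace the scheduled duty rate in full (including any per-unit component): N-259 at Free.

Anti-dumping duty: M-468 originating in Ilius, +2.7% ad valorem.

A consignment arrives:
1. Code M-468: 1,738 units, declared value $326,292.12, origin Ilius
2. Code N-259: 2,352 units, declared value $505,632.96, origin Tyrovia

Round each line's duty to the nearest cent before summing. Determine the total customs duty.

Line 1 (M-468, Ilius, 1,738 units, $326,292.12):
Base rate for M-468 is $5.94/unit.
Additional duty on M-468 from Ilius: +2.7% ad valorem. Applied ad valorem rate = 2.7%.
Duty = $326,292.12 × 2.7% + 1,738 × $5.94 = $19,133.61.
Line 2 (N-259, Tyrovia, 2,352 units, $505,632.96):
Base rate for N-259 is 8%.
N-259 has an FTA preferential rate, but origin Tyrovia is not Narmark; base rate stands.
Duty = $505,632.96 × 8% = $40,450.64.
Total = $19,133.61 + $40,450.64 = $59,584.25.

$59,584.25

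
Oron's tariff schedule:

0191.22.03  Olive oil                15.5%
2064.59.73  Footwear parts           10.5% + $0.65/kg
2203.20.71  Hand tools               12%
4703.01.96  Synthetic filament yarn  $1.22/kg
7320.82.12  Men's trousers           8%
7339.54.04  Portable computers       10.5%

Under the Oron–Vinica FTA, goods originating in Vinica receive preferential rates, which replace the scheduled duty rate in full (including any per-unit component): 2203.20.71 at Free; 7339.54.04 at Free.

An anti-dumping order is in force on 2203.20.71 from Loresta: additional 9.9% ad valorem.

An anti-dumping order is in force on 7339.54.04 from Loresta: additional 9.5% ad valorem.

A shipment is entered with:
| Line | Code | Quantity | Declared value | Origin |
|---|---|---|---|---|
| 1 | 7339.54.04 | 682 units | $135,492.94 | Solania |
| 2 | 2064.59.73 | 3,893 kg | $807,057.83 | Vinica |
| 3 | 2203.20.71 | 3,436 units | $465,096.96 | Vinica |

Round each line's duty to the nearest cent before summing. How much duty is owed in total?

$101,498.28

Line 1 (7339.54.04, Solania, 682 units, $135,492.94):
Base rate for 7339.54.04 is 10.5%.
7339.54.04 has an FTA preferential rate, but origin Solania is not Vinica; base rate stands.
The additional-duty order on 7339.54.04 targets Loresta, not Solania; it does not apply.
Duty = $135,492.94 × 10.5% = $14,226.76.
Line 2 (2064.59.73, Vinica, 3,893 kg, $807,057.83):
Base rate for 2064.59.73 is 10.5% + $0.65/kg.
Origin Vinica is the FTA partner but 2064.59.73 is not on the preference list; base rate stands.
Duty = $807,057.83 × 10.5% + 3,893 × $0.65 = $87,271.52.
Line 3 (2203.20.71, Vinica, 3,436 units, $465,096.96):
Base rate for 2203.20.71 is 12%.
Origin Vinica qualifies under the Oron–Vinica agreement and 2203.20.71 is covered: preferential rate Free applies instead.
The additional-duty order on 2203.20.71 targets Loresta, not Vinica; it does not apply.
Duty = $465,096.96 × 0% = $0.00.
Total = $14,226.76 + $87,271.52 + $0.00 = $101,498.28.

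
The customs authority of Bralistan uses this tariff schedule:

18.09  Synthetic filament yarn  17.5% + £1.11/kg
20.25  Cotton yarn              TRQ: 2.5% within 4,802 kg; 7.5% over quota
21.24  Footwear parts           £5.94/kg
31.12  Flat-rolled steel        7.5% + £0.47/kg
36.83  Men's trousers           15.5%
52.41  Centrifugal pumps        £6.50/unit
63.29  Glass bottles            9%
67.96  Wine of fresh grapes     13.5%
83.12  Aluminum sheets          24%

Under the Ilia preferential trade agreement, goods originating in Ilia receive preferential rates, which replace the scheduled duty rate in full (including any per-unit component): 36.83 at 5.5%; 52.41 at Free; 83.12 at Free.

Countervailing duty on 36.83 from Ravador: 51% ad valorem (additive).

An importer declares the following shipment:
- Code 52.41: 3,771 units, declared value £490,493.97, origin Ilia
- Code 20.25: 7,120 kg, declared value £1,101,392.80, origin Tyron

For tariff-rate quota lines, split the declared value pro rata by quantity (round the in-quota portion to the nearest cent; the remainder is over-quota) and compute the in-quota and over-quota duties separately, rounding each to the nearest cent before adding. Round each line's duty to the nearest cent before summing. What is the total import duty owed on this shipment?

Line 1 (52.41, Ilia, 3,771 units, £490,493.97):
Base rate for 52.41 is £6.50/unit.
Origin Ilia qualifies under the Bralistan–Ilia agreement and 52.41 is covered: preferential rate Free applies instead.
Duty = £490,493.97 × 0% = £0.00.
Line 2 (20.25, Tyron, 7,120 kg, £1,101,392.80):
Code 20.25 is under a tariff-rate quota (threshold 4,802 kg). In-quota: 4,802 kg at 2.5%; over-quota: 2,318 kg at 7.5%.
Pro-rata value split: in-quota = £1,101,392.80 × 4,802/7,120 = £742,821.38; over-quota = £1,101,392.80 − £742,821.38 = £358,571.42.
In-quota duty = £742,821.38 × 2.5% = £18,570.53. Over-quota duty = £358,571.42 × 7.5% = £26,892.86.
Line duty = £18,570.53 + £26,892.86 = £45,463.39.
Total = £0.00 + £45,463.39 = £45,463.39.

£45,463.39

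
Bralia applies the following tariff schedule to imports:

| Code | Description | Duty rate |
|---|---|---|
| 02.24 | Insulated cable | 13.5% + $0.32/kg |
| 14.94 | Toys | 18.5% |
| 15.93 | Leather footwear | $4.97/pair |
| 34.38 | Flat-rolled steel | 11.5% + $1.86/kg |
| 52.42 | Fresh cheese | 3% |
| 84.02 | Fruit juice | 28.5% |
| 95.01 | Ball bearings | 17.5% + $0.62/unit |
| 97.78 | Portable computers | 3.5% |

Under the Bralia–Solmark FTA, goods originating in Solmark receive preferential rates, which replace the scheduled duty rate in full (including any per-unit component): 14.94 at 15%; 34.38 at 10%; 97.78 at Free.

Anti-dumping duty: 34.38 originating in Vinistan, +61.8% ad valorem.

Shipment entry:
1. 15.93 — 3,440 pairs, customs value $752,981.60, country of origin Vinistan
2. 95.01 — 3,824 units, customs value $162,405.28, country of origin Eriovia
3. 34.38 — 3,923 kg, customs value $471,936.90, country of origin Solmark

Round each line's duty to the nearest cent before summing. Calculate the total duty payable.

Line 1 (15.93, Vinistan, 3,440 pairs, $752,981.60):
Base rate for 15.93 is $4.97/pair.
Duty = 3,440 × $4.97 = $17,096.80.
Line 2 (95.01, Eriovia, 3,824 units, $162,405.28):
Base rate for 95.01 is 17.5% + $0.62/unit.
Duty = $162,405.28 × 17.5% + 3,824 × $0.62 = $30,791.80.
Line 3 (34.38, Solmark, 3,923 kg, $471,936.90):
Base rate for 34.38 is 11.5% + $1.86/kg.
Origin Solmark qualifies under the Bralia–Solmark agreement and 34.38 is covered: preferential rate 10% applies instead.
The additional-duty order on 34.38 targets Vinistan, not Solmark; it does not apply.
Duty = $471,936.90 × 10% = $47,193.69.
Total = $17,096.80 + $30,791.80 + $47,193.69 = $95,082.29.

$95,082.29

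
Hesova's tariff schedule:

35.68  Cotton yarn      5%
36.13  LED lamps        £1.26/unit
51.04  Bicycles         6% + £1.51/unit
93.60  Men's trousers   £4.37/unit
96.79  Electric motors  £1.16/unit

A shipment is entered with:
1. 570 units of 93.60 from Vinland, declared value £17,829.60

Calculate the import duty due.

Line 1 (93.60, Vinland, 570 units, £17,829.60):
Base rate for 93.60 is £4.37/unit.
Duty = 570 × £4.37 = £2,490.90.

£2,490.90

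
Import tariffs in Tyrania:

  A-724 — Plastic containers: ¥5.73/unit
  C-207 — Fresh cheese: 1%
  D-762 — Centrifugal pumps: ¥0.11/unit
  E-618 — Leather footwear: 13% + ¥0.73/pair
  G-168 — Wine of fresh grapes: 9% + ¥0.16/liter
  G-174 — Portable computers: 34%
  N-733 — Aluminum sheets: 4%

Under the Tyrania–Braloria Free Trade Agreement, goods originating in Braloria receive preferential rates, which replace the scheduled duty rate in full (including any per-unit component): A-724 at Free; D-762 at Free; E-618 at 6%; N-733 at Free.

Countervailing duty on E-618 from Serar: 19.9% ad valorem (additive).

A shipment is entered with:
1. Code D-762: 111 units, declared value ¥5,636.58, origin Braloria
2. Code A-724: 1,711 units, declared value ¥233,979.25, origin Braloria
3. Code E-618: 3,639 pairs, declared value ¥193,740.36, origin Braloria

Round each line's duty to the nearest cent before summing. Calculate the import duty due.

¥11,624.42

Line 1 (D-762, Braloria, 111 units, ¥5,636.58):
Base rate for D-762 is ¥0.11/unit.
Origin Braloria qualifies under the Tyrania–Braloria agreement and D-762 is covered: preferential rate Free applies instead.
Duty = ¥5,636.58 × 0% = ¥0.00.
Line 2 (A-724, Braloria, 1,711 units, ¥233,979.25):
Base rate for A-724 is ¥5.73/unit.
Origin Braloria qualifies under the Tyrania–Braloria agreement and A-724 is covered: preferential rate Free applies instead.
Duty = ¥233,979.25 × 0% = ¥0.00.
Line 3 (E-618, Braloria, 3,639 pairs, ¥193,740.36):
Base rate for E-618 is 13% + ¥0.73/pair.
Origin Braloria qualifies under the Tyrania–Braloria agreement and E-618 is covered: preferential rate 6% applies instead.
The additional-duty order on E-618 targets Serar, not Braloria; it does not apply.
Duty = ¥193,740.36 × 6% = ¥11,624.42.
Total = ¥0.00 + ¥0.00 + ¥11,624.42 = ¥11,624.42.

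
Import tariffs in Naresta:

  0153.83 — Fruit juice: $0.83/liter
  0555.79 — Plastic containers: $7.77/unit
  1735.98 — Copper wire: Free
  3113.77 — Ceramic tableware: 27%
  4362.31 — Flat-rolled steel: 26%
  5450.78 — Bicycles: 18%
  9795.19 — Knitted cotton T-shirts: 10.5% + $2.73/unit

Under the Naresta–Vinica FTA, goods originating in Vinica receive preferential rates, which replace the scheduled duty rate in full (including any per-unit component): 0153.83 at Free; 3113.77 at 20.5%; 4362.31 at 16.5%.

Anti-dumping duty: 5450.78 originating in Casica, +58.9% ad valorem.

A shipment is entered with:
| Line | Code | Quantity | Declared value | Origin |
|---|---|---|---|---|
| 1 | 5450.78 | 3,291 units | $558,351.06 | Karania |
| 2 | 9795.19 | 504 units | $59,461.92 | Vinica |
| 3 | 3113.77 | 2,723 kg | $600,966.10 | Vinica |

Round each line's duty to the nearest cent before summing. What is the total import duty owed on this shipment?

Line 1 (5450.78, Karania, 3,291 units, $558,351.06):
Base rate for 5450.78 is 18%.
The additional-duty order on 5450.78 targets Casica, not Karania; it does not apply.
Duty = $558,351.06 × 18% = $100,503.19.
Line 2 (9795.19, Vinica, 504 units, $59,461.92):
Base rate for 9795.19 is 10.5% + $2.73/unit.
Origin Vinica is the FTA partner but 9795.19 is not on the preference list; base rate stands.
Duty = $59,461.92 × 10.5% + 504 × $2.73 = $7,619.42.
Line 3 (3113.77, Vinica, 2,723 kg, $600,966.10):
Base rate for 3113.77 is 27%.
Origin Vinica qualifies under the Naresta–Vinica agreement and 3113.77 is covered: preferential rate 20.5% applies instead.
Duty = $600,966.10 × 20.5% = $123,198.05.
Total = $100,503.19 + $7,619.42 + $123,198.05 = $231,320.66.

$231,320.66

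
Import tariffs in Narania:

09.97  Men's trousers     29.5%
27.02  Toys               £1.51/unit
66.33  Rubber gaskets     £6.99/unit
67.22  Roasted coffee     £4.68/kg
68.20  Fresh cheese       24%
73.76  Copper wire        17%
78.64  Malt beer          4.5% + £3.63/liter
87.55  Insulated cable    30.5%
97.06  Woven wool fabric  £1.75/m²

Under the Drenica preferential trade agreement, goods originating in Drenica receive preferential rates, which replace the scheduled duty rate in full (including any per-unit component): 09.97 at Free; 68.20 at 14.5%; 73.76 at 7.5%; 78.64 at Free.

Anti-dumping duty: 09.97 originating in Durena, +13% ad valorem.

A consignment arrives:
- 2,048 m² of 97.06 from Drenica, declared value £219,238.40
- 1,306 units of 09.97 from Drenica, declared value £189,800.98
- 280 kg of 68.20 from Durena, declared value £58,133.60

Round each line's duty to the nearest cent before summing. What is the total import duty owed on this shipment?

£17,536.06

Line 1 (97.06, Drenica, 2,048 m², £219,238.40):
Base rate for 97.06 is £1.75/m².
Origin Drenica is the FTA partner but 97.06 is not on the preference list; base rate stands.
Duty = 2,048 × £1.75 = £3,584.00.
Line 2 (09.97, Drenica, 1,306 units, £189,800.98):
Base rate for 09.97 is 29.5%.
Origin Drenica qualifies under the Narania–Drenica agreement and 09.97 is covered: preferential rate Free applies instead.
The additional-duty order on 09.97 targets Durena, not Drenica; it does not apply.
Duty = £189,800.98 × 0% = £0.00.
Line 3 (68.20, Durena, 280 kg, £58,133.60):
Base rate for 68.20 is 24%.
68.20 has an FTA preferential rate, but origin Durena is not Drenica; base rate stands.
Duty = £58,133.60 × 24% = £13,952.06.
Total = £3,584.00 + £0.00 + £13,952.06 = £17,536.06.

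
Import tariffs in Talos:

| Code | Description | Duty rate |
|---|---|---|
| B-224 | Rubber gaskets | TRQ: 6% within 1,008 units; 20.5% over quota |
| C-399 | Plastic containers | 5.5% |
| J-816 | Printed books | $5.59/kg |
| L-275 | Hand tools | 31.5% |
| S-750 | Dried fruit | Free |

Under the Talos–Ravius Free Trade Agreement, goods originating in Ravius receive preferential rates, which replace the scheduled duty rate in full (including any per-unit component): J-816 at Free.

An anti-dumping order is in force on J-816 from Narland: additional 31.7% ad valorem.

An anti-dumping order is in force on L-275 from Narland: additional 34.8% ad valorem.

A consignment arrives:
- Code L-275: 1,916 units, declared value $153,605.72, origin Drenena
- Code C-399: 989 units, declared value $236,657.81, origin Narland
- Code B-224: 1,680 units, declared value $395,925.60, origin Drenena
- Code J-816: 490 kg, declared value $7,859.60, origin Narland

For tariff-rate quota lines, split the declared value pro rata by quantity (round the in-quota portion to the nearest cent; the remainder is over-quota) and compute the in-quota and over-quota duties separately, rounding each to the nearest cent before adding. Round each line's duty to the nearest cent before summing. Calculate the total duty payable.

Line 1 (L-275, Drenena, 1,916 units, $153,605.72):
Base rate for L-275 is 31.5%.
The additional-duty order on L-275 targets Narland, not Drenena; it does not apply.
Duty = $153,605.72 × 31.5% = $48,385.80.
Line 2 (C-399, Narland, 989 units, $236,657.81):
Base rate for C-399 is 5.5%.
Duty = $236,657.81 × 5.5% = $13,016.18.
Line 3 (B-224, Drenena, 1,680 units, $395,925.60):
Code B-224 is under a tariff-rate quota (threshold 1,008 units). In-quota: 1,008 units at 6%; over-quota: 672 units at 20.5%.
Pro-rata value split: in-quota = $395,925.60 × 1,008/1,680 = $237,555.36; over-quota = $395,925.60 − $237,555.36 = $158,370.24.
In-quota duty = $237,555.36 × 6% = $14,253.32. Over-quota duty = $158,370.24 × 20.5% = $32,465.90.
Line duty = $14,253.32 + $32,465.90 = $46,719.22.
Line 4 (J-816, Narland, 490 kg, $7,859.60):
Base rate for J-816 is $5.59/kg.
J-816 has an FTA preferential rate, but origin Narland is not Ravius; base rate stands.
Additional duty on J-816 from Narland: +31.7% ad valorem. Applied ad valorem rate = 31.7%.
Duty = $7,859.60 × 31.7% + 490 × $5.59 = $5,230.59.
Total = $48,385.80 + $13,016.18 + $46,719.22 + $5,230.59 = $113,351.79.

$113,351.79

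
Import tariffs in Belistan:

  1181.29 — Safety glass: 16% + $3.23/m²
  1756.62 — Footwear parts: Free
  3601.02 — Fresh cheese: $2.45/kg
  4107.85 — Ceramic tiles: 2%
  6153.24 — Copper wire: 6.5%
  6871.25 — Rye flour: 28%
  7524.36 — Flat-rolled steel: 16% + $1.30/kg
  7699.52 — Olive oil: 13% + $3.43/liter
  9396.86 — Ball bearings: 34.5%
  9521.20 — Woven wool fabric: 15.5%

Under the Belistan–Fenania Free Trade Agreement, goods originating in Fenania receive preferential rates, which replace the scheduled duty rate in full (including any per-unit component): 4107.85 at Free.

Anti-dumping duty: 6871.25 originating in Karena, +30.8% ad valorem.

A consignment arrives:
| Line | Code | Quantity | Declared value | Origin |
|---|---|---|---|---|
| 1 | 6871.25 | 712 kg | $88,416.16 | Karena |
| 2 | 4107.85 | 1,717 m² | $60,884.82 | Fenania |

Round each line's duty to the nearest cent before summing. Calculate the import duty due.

Line 1 (6871.25, Karena, 712 kg, $88,416.16):
Base rate for 6871.25 is 28%.
Additional duty on 6871.25 from Karena: +30.8%. Applied ad valorem rate: 28% + 30.8% = 58.8%.
Duty = $88,416.16 × 58.8% = $51,988.70.
Line 2 (4107.85, Fenania, 1,717 m², $60,884.82):
Base rate for 4107.85 is 2%.
Origin Fenania qualifies under the Belistan–Fenania agreement and 4107.85 is covered: preferential rate Free applies instead.
Duty = $60,884.82 × 0% = $0.00.
Total = $51,988.70 + $0.00 = $51,988.70.

$51,988.70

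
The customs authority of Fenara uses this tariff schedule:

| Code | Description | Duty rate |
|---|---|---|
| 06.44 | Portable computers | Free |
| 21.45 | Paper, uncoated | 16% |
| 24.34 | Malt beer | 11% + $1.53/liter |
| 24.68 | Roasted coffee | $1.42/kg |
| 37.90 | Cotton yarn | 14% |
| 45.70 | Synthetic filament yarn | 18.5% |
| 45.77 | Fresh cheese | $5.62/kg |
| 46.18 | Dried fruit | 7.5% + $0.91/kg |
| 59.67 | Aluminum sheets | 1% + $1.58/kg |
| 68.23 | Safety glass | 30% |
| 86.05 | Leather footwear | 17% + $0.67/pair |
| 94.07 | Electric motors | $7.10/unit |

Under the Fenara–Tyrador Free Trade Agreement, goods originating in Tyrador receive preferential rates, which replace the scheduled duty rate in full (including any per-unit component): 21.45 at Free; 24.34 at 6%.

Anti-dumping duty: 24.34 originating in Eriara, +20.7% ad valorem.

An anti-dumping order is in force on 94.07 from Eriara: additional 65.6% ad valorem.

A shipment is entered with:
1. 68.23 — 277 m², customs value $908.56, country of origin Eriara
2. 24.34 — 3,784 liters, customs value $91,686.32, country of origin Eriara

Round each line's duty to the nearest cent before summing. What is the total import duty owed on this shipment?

Line 1 (68.23, Eriara, 277 m², $908.56):
Base rate for 68.23 is 30%.
Duty = $908.56 × 30% = $272.57.
Line 2 (24.34, Eriara, 3,784 liters, $91,686.32):
Base rate for 24.34 is 11% + $1.53/liter.
24.34 has an FTA preferential rate, but origin Eriara is not Tyrador; base rate stands.
Additional duty on 24.34 from Eriara: +20.7%. Applied ad valorem rate: 11% + 20.7% = 31.7%.
Duty = $91,686.32 × 31.7% + 3,784 × $1.53 = $34,854.08.
Total = $272.57 + $34,854.08 = $35,126.65.

$35,126.65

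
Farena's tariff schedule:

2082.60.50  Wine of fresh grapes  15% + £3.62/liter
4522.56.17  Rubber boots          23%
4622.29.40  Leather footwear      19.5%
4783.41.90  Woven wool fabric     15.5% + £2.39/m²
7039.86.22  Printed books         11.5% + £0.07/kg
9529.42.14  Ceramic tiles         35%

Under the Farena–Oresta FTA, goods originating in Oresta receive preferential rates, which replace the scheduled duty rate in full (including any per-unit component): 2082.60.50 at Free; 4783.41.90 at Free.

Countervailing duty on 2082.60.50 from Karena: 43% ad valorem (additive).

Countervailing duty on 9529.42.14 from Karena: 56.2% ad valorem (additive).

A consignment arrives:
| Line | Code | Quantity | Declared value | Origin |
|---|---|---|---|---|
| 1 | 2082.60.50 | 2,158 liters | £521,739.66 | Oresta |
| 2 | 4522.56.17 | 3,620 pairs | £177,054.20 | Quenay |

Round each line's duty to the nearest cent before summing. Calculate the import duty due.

Line 1 (2082.60.50, Oresta, 2,158 liters, £521,739.66):
Base rate for 2082.60.50 is 15% + £3.62/liter.
Origin Oresta qualifies under the Farena–Oresta agreement and 2082.60.50 is covered: preferential rate Free applies instead.
The additional-duty order on 2082.60.50 targets Karena, not Oresta; it does not apply.
Duty = £521,739.66 × 0% = £0.00.
Line 2 (4522.56.17, Quenay, 3,620 pairs, £177,054.20):
Base rate for 4522.56.17 is 23%.
Duty = £177,054.20 × 23% = £40,722.47.
Total = £0.00 + £40,722.47 = £40,722.47.

£40,722.47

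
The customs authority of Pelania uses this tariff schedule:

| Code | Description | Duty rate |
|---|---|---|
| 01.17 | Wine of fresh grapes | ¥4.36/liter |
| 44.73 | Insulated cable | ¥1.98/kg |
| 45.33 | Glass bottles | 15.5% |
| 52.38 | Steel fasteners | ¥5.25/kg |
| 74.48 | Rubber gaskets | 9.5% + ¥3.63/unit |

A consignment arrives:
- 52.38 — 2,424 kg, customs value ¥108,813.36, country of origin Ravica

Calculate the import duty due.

¥12,726.00

Line 1 (52.38, Ravica, 2,424 kg, ¥108,813.36):
Base rate for 52.38 is ¥5.25/kg.
Duty = 2,424 × ¥5.25 = ¥12,726.00.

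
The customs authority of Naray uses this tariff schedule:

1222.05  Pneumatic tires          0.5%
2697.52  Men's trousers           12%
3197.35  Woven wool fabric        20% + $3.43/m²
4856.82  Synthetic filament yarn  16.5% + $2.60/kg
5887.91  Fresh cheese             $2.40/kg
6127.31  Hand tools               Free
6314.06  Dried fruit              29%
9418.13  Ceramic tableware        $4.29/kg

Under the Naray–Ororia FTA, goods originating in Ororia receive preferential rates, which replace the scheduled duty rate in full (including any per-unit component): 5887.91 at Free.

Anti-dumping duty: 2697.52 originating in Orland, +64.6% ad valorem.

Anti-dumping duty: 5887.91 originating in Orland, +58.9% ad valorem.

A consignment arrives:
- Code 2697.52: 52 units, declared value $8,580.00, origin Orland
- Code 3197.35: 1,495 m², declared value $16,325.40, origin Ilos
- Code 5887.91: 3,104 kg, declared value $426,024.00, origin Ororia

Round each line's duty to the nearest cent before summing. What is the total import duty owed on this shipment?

$14,965.21

Line 1 (2697.52, Orland, 52 units, $8,580.00):
Base rate for 2697.52 is 12%.
Additional duty on 2697.52 from Orland: +64.6%. Applied ad valorem rate: 12% + 64.6% = 76.6%.
Duty = $8,580.00 × 76.6% = $6,572.28.
Line 2 (3197.35, Ilos, 1,495 m², $16,325.40):
Base rate for 3197.35 is 20% + $3.43/m².
Duty = $16,325.40 × 20% + 1,495 × $3.43 = $8,392.93.
Line 3 (5887.91, Ororia, 3,104 kg, $426,024.00):
Base rate for 5887.91 is $2.40/kg.
Origin Ororia qualifies under the Naray–Ororia agreement and 5887.91 is covered: preferential rate Free applies instead.
The additional-duty order on 5887.91 targets Orland, not Ororia; it does not apply.
Duty = $426,024.00 × 0% = $0.00.
Total = $6,572.28 + $8,392.93 + $0.00 = $14,965.21.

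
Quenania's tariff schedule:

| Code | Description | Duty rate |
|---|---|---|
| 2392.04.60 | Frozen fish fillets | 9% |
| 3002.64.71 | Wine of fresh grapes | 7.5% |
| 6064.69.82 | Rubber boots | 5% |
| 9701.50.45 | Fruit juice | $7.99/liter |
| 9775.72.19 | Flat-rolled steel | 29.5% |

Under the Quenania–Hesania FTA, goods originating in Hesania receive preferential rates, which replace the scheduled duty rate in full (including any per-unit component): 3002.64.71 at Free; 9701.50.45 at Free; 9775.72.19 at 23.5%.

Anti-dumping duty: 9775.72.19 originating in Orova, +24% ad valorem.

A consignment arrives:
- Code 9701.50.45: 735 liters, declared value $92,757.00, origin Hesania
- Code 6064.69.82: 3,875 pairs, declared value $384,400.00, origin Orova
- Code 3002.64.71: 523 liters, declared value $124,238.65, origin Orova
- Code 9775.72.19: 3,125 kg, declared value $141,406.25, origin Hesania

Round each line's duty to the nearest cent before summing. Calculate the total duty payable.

$61,768.37

Line 1 (9701.50.45, Hesania, 735 liters, $92,757.00):
Base rate for 9701.50.45 is $7.99/liter.
Origin Hesania qualifies under the Quenania–Hesania agreement and 9701.50.45 is covered: preferential rate Free applies instead.
Duty = $92,757.00 × 0% = $0.00.
Line 2 (6064.69.82, Orova, 3,875 pairs, $384,400.00):
Base rate for 6064.69.82 is 5%.
Duty = $384,400.00 × 5% = $19,220.00.
Line 3 (3002.64.71, Orova, 523 liters, $124,238.65):
Base rate for 3002.64.71 is 7.5%.
3002.64.71 has an FTA preferential rate, but origin Orova is not Hesania; base rate stands.
Duty = $124,238.65 × 7.5% = $9,317.90.
Line 4 (9775.72.19, Hesania, 3,125 kg, $141,406.25):
Base rate for 9775.72.19 is 29.5%.
Origin Hesania qualifies under the Quenania–Hesania agreement and 9775.72.19 is covered: preferential rate 23.5% applies instead.
The additional-duty order on 9775.72.19 targets Orova, not Hesania; it does not apply.
Duty = $141,406.25 × 23.5% = $33,230.47.
Total = $0.00 + $19,220.00 + $9,317.90 + $33,230.47 = $61,768.37.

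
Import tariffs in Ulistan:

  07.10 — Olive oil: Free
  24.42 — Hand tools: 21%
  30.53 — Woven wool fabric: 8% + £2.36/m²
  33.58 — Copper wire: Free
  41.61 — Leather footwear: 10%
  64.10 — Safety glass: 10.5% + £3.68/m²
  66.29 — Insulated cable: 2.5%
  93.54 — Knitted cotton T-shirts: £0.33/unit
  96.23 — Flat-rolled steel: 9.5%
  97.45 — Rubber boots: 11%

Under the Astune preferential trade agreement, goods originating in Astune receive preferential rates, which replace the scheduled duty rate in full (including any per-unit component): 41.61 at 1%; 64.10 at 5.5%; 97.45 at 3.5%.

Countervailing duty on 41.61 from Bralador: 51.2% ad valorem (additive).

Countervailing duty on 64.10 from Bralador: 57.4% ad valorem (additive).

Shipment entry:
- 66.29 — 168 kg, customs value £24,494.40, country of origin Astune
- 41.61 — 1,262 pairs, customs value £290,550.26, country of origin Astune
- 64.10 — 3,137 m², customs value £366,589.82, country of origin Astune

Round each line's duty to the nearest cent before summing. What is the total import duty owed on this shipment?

£23,680.30

Line 1 (66.29, Astune, 168 kg, £24,494.40):
Base rate for 66.29 is 2.5%.
Origin Astune is the FTA partner but 66.29 is not on the preference list; base rate stands.
Duty = £24,494.40 × 2.5% = £612.36.
Line 2 (41.61, Astune, 1,262 pairs, £290,550.26):
Base rate for 41.61 is 10%.
Origin Astune qualifies under the Ulistan–Astune agreement and 41.61 is covered: preferential rate 1% applies instead.
The additional-duty order on 41.61 targets Bralador, not Astune; it does not apply.
Duty = £290,550.26 × 1% = £2,905.50.
Line 3 (64.10, Astune, 3,137 m², £366,589.82):
Base rate for 64.10 is 10.5% + £3.68/m².
Origin Astune qualifies under the Ulistan–Astune agreement and 64.10 is covered: preferential rate 5.5% applies instead.
The additional-duty order on 64.10 targets Bralador, not Astune; it does not apply.
Duty = £366,589.82 × 5.5% = £20,162.44.
Total = £612.36 + £2,905.50 + £20,162.44 = £23,680.30.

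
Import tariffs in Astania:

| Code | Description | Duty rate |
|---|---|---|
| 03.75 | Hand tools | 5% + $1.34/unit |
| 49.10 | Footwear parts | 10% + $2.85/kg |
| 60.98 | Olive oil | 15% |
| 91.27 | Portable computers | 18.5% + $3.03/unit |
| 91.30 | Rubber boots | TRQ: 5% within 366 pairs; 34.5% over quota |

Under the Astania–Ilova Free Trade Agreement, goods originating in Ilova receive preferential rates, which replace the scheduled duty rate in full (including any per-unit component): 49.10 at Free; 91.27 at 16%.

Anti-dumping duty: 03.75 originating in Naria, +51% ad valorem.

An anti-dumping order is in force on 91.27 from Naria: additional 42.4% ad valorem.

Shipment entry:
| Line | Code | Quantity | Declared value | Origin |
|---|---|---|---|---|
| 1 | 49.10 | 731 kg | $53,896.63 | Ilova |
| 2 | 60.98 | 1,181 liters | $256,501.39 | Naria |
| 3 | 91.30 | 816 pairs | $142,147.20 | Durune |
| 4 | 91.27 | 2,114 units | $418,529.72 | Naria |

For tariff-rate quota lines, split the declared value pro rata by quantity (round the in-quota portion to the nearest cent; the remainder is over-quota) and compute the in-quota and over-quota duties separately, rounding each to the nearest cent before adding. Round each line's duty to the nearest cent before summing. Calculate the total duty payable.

Line 1 (49.10, Ilova, 731 kg, $53,896.63):
Base rate for 49.10 is 10% + $2.85/kg.
Origin Ilova qualifies under the Astania–Ilova agreement and 49.10 is covered: preferential rate Free applies instead.
Duty = $53,896.63 × 0% = $0.00.
Line 2 (60.98, Naria, 1,181 liters, $256,501.39):
Base rate for 60.98 is 15%.
Duty = $256,501.39 × 15% = $38,475.21.
Line 3 (91.30, Durune, 816 pairs, $142,147.20):
Code 91.30 is under a tariff-rate quota (threshold 366 pairs). In-quota: 366 pairs at 5%; over-quota: 450 pairs at 34.5%.
Pro-rata value split: in-quota = $142,147.20 × 366/816 = $63,757.20; over-quota = $142,147.20 − $63,757.20 = $78,390.00.
In-quota duty = $63,757.20 × 5% = $3,187.86. Over-quota duty = $78,390.00 × 34.5% = $27,044.55.
Line duty = $3,187.86 + $27,044.55 = $30,232.41.
Line 4 (91.27, Naria, 2,114 units, $418,529.72):
Base rate for 91.27 is 18.5% + $3.03/unit.
91.27 has an FTA preferential rate, but origin Naria is not Ilova; base rate stands.
Additional duty on 91.27 from Naria: +42.4%. Applied ad valorem rate: 18.5% + 42.4% = 60.9%.
Duty = $418,529.72 × 60.9% + 2,114 × $3.03 = $261,290.02.
Total = $0.00 + $38,475.21 + $30,232.41 + $261,290.02 = $329,997.64.

$329,997.64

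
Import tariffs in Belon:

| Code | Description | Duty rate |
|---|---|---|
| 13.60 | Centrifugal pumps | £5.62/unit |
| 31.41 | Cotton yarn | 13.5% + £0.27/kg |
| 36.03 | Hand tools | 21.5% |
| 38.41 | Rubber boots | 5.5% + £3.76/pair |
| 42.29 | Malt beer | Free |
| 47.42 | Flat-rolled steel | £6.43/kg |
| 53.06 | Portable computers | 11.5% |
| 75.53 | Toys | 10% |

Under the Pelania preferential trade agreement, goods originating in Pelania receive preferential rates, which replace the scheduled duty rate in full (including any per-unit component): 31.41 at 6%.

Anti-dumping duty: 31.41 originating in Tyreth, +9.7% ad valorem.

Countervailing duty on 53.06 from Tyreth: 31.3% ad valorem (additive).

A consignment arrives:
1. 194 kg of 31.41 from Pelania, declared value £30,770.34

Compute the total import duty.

Line 1 (31.41, Pelania, 194 kg, £30,770.34):
Base rate for 31.41 is 13.5% + £0.27/kg.
Origin Pelania qualifies under the Belon–Pelania agreement and 31.41 is covered: preferential rate 6% applies instead.
The additional-duty order on 31.41 targets Tyreth, not Pelania; it does not apply.
Duty = £30,770.34 × 6% = £1,846.22.

£1,846.22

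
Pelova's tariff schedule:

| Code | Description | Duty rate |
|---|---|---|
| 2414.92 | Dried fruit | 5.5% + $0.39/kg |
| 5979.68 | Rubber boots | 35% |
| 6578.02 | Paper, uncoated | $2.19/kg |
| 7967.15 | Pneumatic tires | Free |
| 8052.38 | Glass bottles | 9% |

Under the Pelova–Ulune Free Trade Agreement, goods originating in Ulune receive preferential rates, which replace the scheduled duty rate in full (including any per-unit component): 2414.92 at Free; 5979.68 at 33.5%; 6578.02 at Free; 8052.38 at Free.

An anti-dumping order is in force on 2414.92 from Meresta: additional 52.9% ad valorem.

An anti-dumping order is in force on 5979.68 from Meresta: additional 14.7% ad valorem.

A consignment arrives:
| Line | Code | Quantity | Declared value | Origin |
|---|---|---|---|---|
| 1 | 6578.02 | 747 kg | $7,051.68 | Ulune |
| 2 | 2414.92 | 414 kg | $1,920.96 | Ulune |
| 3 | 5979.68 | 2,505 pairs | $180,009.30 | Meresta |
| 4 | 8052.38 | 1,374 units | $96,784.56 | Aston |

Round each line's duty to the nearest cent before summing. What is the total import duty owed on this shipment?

Line 1 (6578.02, Ulune, 747 kg, $7,051.68):
Base rate for 6578.02 is $2.19/kg.
Origin Ulune qualifies under the Pelova–Ulune agreement and 6578.02 is covered: preferential rate Free applies instead.
Duty = $7,051.68 × 0% = $0.00.
Line 2 (2414.92, Ulune, 414 kg, $1,920.96):
Base rate for 2414.92 is 5.5% + $0.39/kg.
Origin Ulune qualifies under the Pelova–Ulune agreement and 2414.92 is covered: preferential rate Free applies instead.
The additional-duty order on 2414.92 targets Meresta, not Ulune; it does not apply.
Duty = $1,920.96 × 0% = $0.00.
Line 3 (5979.68, Meresta, 2,505 pairs, $180,009.30):
Base rate for 5979.68 is 35%.
5979.68 has an FTA preferential rate, but origin Meresta is not Ulune; base rate stands.
Additional duty on 5979.68 from Meresta: +14.7%. Applied ad valorem rate: 35% + 14.7% = 49.7%.
Duty = $180,009.30 × 49.7% = $89,464.62.
Line 4 (8052.38, Aston, 1,374 units, $96,784.56):
Base rate for 8052.38 is 9%.
8052.38 has an FTA preferential rate, but origin Aston is not Ulune; base rate stands.
Duty = $96,784.56 × 9% = $8,710.61.
Total = $0.00 + $0.00 + $89,464.62 + $8,710.61 = $98,175.23.

$98,175.23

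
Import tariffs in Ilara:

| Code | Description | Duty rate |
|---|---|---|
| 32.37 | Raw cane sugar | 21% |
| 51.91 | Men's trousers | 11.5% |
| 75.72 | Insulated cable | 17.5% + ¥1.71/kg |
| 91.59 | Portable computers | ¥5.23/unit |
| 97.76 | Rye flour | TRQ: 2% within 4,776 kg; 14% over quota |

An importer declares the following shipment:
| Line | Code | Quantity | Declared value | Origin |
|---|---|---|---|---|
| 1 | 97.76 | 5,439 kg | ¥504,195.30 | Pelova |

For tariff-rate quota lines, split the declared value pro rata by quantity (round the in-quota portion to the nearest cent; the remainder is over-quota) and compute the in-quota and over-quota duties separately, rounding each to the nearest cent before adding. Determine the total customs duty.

¥17,459.11

Line 1 (97.76, Pelova, 5,439 kg, ¥504,195.30):
Code 97.76 is under a tariff-rate quota (threshold 4,776 kg). In-quota: 4,776 kg at 2%; over-quota: 663 kg at 14%.
Pro-rata value split: in-quota = ¥504,195.30 × 4,776/5,439 = ¥442,735.20; over-quota = ¥504,195.30 − ¥442,735.20 = ¥61,460.10.
In-quota duty = ¥442,735.20 × 2% = ¥8,854.70. Over-quota duty = ¥61,460.10 × 14% = ¥8,604.41.
Line duty = ¥8,854.70 + ¥8,604.41 = ¥17,459.11.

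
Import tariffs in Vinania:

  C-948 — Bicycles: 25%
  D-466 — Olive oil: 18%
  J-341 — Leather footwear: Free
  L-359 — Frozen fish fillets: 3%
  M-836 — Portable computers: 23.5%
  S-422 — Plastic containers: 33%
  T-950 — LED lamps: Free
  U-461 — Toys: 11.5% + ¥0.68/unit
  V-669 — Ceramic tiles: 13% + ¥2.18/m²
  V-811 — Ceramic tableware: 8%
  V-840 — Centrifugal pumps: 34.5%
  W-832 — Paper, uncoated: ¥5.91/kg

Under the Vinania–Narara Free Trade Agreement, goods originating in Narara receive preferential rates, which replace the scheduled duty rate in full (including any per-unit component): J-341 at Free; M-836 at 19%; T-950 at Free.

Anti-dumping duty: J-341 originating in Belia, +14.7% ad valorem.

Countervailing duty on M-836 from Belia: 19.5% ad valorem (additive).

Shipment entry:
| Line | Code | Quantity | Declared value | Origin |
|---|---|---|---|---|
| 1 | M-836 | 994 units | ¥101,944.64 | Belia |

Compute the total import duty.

¥43,836.20

Line 1 (M-836, Belia, 994 units, ¥101,944.64):
Base rate for M-836 is 23.5%.
M-836 has an FTA preferential rate, but origin Belia is not Narara; base rate stands.
Additional duty on M-836 from Belia: +19.5%. Applied ad valorem rate: 23.5% + 19.5% = 43%.
Duty = ¥101,944.64 × 43% = ¥43,836.20.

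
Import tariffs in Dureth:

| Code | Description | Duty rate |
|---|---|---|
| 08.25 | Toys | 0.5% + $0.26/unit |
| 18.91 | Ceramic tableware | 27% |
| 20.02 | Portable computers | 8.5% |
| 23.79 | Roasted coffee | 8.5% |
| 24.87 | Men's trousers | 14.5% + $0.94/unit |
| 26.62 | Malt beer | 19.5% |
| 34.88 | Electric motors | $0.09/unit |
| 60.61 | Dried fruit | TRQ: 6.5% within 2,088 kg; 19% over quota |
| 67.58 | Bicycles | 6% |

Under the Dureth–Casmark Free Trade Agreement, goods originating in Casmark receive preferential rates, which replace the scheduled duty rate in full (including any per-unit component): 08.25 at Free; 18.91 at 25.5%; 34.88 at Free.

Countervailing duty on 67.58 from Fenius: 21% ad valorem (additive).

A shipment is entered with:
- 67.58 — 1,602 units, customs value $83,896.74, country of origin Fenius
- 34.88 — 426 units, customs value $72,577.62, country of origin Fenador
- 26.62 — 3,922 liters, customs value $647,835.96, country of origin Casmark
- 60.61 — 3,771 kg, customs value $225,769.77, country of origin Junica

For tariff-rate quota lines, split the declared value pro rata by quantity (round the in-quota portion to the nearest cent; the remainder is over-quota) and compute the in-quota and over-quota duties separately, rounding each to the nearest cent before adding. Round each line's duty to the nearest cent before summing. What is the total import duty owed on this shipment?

Line 1 (67.58, Fenius, 1,602 units, $83,896.74):
Base rate for 67.58 is 6%.
Additional duty on 67.58 from Fenius: +21%. Applied ad valorem rate: 6% + 21% = 27%.
Duty = $83,896.74 × 27% = $22,652.12.
Line 2 (34.88, Fenador, 426 units, $72,577.62):
Base rate for 34.88 is $0.09/unit.
34.88 has an FTA preferential rate, but origin Fenador is not Casmark; base rate stands.
Duty = 426 × $0.09 = $38.34.
Line 3 (26.62, Casmark, 3,922 liters, $647,835.96):
Base rate for 26.62 is 19.5%.
Origin Casmark is the FTA partner but 26.62 is not on the preference list; base rate stands.
Duty = $647,835.96 × 19.5% = $126,328.01.
Line 4 (60.61, Junica, 3,771 kg, $225,769.77):
Code 60.61 is under a tariff-rate quota (threshold 2,088 kg). In-quota: 2,088 kg at 6.5%; over-quota: 1,683 kg at 19%.
Pro-rata value split: in-quota = $225,769.77 × 2,088/3,771 = $125,008.56; over-quota = $225,769.77 − $125,008.56 = $100,761.21.
In-quota duty = $125,008.56 × 6.5% = $8,125.56. Over-quota duty = $100,761.21 × 19% = $19,144.63.
Line duty = $8,125.56 + $19,144.63 = $27,270.19.
Total = $22,652.12 + $38.34 + $126,328.01 + $27,270.19 = $176,288.66.

$176,288.66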